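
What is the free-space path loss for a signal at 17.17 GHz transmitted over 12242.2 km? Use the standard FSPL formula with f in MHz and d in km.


f = 17.17 GHz = 17170.0000 MHz
d = 12242.2 km
FSPL = 32.44 + 20*log10(17170.0000) + 20*log10(12242.2)
FSPL = 32.44 + 84.6954 + 81.7572
FSPL = 198.8926 dB

198.8926 dB


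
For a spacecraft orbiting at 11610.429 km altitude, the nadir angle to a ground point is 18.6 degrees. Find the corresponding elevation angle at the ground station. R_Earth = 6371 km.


r = R_E + alt = 17981.4290 km
Law of sines in the satellite / Earth-center / ground-point triangle:
  sin(nadir)/R_E = sin(90 + el)/r  =>  cos(el) = (r/R_E)*sin(nadir)
cos(el) = (17981.4290 / 6371.0000) * sin(18.6 deg) = 0.9002267
el = arccos(0.9002267) = 25.8121 deg
(Earth-central angle = 90 - nadir - el = 45.5879 deg)

25.8121 degrees


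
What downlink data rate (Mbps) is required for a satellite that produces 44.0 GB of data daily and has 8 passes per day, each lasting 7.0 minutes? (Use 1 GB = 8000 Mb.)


total contact time = 8 * 7.0 * 60 = 3360.0000 s
data = 44.0 GB = 352000.0000 Mb
rate = 352000.0000 / 3360.0000 = 104.7619 Mbps

104.7619 Mbps


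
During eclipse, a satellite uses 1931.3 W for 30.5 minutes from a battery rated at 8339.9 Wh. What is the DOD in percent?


E_used = P * t / 60 = 1931.3 * 30.5 / 60 = 981.7442 Wh
DOD = E_used / E_total * 100 = 981.7442 / 8339.9 * 100
DOD = 11.7717 %

11.7717 %


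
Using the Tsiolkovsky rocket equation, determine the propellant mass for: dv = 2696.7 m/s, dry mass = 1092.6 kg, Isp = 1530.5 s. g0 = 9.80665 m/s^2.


ve = Isp * g0 = 1530.5 * 9.80665 = 15009.077825 m/s
mass ratio = exp(dv/ve) = exp(2696.7/15009.077825) = 1.19682386
m_prop = m_dry * (mr - 1) = 1092.6 * (1.19682386 - 1)
m_prop = 215.0498 kg

215.0498 kg


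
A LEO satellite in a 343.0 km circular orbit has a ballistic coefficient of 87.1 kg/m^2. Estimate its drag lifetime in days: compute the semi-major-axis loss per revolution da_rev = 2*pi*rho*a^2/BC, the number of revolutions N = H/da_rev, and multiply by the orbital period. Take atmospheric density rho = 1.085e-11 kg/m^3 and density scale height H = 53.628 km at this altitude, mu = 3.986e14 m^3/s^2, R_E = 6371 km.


a = R_E + alt = 6714.0000 km = 6.714e+06 m
da_rev = 2*pi*rho*a^2/BC = 2*pi*1.085e-11*(6.714e+06)^2/87.1 = 35.282076 m per revolution
N = H/da_rev = 53628.0000 m / 35.282076 m = 1519.9786 revolutions
P = 2*pi*sqrt(a^3/mu) = 5474.9887 s
lifetime = N*P = 1519.9786 * 5474.9887 = 8.3218657e+06 s = 96.3179 days

96.3179 days


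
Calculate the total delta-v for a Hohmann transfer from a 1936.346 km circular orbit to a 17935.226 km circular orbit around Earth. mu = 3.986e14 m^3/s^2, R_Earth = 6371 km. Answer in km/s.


r1 = 8307.3460 km = 8.307346e+06 m
r2 = 24306.2260 km = 2.4306226e+07 m
dv1 = sqrt(mu/r1)*(sqrt(2*r2/(r1+r2)) - 1) = 1530.0398 m/s
dv2 = sqrt(mu/r2)*(1 - sqrt(2*r1/(r1+r2))) = 1159.1864 m/s
total dv = |dv1| + |dv2| = 1530.0398 + 1159.1864 = 2689.2262 m/s = 2.6892 km/s

2.6892 km/s


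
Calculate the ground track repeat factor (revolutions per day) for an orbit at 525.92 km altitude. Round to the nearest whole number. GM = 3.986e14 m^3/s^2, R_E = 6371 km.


r = 6.89692e+06 m
T = 2*pi*sqrt(r^3/mu) = 5700.2513 s = 95.0042 min
revs/day = 1440 / 95.0042 = 15.1572
Rounded: 15 revolutions per day

15 revolutions per day


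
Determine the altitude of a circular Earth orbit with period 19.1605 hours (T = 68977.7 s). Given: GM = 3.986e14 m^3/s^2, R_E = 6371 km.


T = 68977.7 s
r = (mu*T^2/(4*pi^2))^(1/3) = (3.986e14 * 68977.7^2 / (4*pi^2))^(1/3)
r = 3.635228e+07 m = 36352.2803 km
alt = r - R_E = 36352.2803 - 6371 = 29981.2803 km

29981.2803 km


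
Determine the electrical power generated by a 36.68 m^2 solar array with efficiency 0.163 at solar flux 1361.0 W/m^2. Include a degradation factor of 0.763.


P = area * eta * S * degradation
P = 36.68 * 0.163 * 1361.0 * 0.763
P = 6208.6845 W

6208.6845 W


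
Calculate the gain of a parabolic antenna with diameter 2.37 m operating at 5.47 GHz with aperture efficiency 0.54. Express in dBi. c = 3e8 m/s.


lambda = c/f = 3e8 / 5.47e+09 = 0.05484461 m
G = eta*(pi*D/lambda)^2 = 0.54*(pi*2.37/0.05484461)^2
G = 9952.2744 (linear)
G = 10*log10(9952.2744) = 39.9792 dBi

39.9792 dBi


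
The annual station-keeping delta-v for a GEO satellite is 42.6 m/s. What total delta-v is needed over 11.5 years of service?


dV = rate * years = 42.6 * 11.5
dV = 489.9000 m/s

489.9000 m/s


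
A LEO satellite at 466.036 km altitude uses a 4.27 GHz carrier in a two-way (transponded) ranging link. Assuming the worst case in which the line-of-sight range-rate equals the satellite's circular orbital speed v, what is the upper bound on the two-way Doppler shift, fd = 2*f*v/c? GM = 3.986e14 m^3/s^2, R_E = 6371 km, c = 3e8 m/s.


r = 6.837036e+06 m
v = sqrt(mu/r) = 7635.4513 m/s (worst-case radial velocity)
f = 4.27 GHz = 4.27e+09 Hz
fd = 2*f*v/c = 2*4.27e+09*7635.4513/3.0e+08
fd = 217355.8482 Hz

217355.8482 Hz


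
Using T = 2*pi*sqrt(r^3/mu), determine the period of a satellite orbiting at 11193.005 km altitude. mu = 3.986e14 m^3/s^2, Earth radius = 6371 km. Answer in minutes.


r = 17564.0050 km = 1.7564005e+07 m
T = 2*pi*sqrt(r^3/mu) = 2*pi*sqrt(5.4183949e+21 / 3.986e14)
T = 23165.7598 s = 386.0960 min

386.0960 minutes


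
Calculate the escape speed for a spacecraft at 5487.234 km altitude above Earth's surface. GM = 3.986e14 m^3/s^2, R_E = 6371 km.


r = 6371.0 + 5487.234 = 11858.2340 km = 1.1858234e+07 m
v_esc = sqrt(2*mu/r) = sqrt(2*3.986e14 / 1.1858234e+07)
v_esc = 8199.2407 m/s = 8.1992 km/s

8.1992 km/s


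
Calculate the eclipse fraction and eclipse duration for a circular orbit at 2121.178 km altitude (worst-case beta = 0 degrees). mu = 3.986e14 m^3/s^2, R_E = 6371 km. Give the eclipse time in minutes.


r = 8492.1780 km
T = 129.8042 min
Eclipse fraction = arcsin(R_E/r)/pi = arcsin(6371.0000/8492.1780)/pi
= arcsin(0.7502198)/pi = 0.2700523
Eclipse duration = 0.2700523 * 129.8042 = 35.0539 min

35.0539 minutes


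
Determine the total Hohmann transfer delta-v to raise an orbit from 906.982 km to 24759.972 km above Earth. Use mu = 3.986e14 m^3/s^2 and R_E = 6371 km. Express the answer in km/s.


r1 = 7277.9820 km = 7.277982e+06 m
r2 = 31130.9720 km = 3.1130972e+07 m
dv1 = sqrt(mu/r1)*(sqrt(2*r2/(r1+r2)) - 1) = 2021.7931 m/s
dv2 = sqrt(mu/r2)*(1 - sqrt(2*r1/(r1+r2))) = 1375.4559 m/s
total dv = |dv1| + |dv2| = 2021.7931 + 1375.4559 = 3397.2490 m/s = 3.3972 km/s

3.3972 km/s


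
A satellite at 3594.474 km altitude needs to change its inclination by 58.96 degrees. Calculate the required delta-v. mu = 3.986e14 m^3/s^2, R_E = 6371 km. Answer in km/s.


r = 9965.4740 km = 9.965474e+06 m
V = sqrt(mu/r) = 6324.4049 m/s
di = 58.96 deg = 1.0290 rad
dV = 2*V*sin(di/2) = 2*6324.4049*sin(0.5145231)
dV = 6224.7287 m/s = 6.2247 km/s

6.2247 km/s


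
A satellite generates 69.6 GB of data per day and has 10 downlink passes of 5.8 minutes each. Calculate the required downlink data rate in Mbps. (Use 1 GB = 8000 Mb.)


total contact time = 10 * 5.8 * 60 = 3480.0000 s
data = 69.6 GB = 556800.0000 Mb
rate = 556800.0000 / 3480.0000 = 160.0000 Mbps

160.0000 Mbps


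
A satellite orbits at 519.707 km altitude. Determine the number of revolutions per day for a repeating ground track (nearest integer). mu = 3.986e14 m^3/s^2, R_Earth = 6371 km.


r = 6.890707e+06 m
T = 2*pi*sqrt(r^3/mu) = 5692.5506 s = 94.8758 min
revs/day = 1440 / 94.8758 = 15.1777
Rounded: 15 revolutions per day

15 revolutions per day


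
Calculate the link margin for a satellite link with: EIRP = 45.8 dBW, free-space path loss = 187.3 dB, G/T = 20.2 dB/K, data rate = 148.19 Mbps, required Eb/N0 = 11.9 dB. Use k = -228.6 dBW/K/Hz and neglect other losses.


C/N0 = EIRP - FSPL + G/T - k = 45.8 - 187.3 + 20.2 - (-228.6)
C/N0 = 107.3000 dB-Hz
R_b = 148.19 Mbps = 1.4819e+08 bps -> 10*log10(R_b) = 81.7082 dB-Hz
Eb/N0 = C/N0 - 10*log10(R_b) = 107.3000 - 81.7082 = 25.5918 dB
Margin = Eb/N0 - Eb/N0_req = 25.5918 - 11.9 = 13.6918 dB (link closes)

13.6918 dB


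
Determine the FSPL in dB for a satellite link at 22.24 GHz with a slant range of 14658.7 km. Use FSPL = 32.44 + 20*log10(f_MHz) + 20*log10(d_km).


f = 22.24 GHz = 22240.0000 MHz
d = 14658.7 km
FSPL = 32.44 + 20*log10(22240.0000) + 20*log10(14658.7)
FSPL = 32.44 + 86.9427 + 83.3219
FSPL = 202.7046 dB

202.7046 dB


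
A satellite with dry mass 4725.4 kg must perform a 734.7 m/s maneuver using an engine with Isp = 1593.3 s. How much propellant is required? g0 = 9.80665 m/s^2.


ve = Isp * g0 = 1593.3 * 9.80665 = 15624.935445 m/s
mass ratio = exp(dv/ve) = exp(734.7/15624.935445) = 1.04814401
m_prop = m_dry * (mr - 1) = 4725.4 * (1.04814401 - 1)
m_prop = 227.4997 kg

227.4997 kg


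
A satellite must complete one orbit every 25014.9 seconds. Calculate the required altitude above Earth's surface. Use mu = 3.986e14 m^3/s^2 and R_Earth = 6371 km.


T = 25014.9 s
r = (mu*T^2/(4*pi^2))^(1/3) = (3.986e14 * 25014.9^2 / (4*pi^2))^(1/3)
r = 1.8486656e+07 m = 18486.6563 km
alt = r - R_E = 18486.6563 - 6371 = 12115.6563 km

12115.6563 km


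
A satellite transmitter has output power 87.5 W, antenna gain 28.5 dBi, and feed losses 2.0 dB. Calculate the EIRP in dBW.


Pt = 87.5 W = 19.4201 dBW
EIRP = Pt_dBW + Gt - losses = 19.4201 + 28.5 - 2.0 = 45.9201 dBW

45.9201 dBW


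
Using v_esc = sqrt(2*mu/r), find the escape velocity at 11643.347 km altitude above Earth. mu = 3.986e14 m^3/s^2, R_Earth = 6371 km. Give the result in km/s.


r = 6371.0 + 11643.347 = 18014.3470 km = 1.8014347e+07 m
v_esc = sqrt(2*mu/r) = sqrt(2*3.986e14 / 1.8014347e+07)
v_esc = 6652.3392 m/s = 6.6523 km/s

6.6523 km/s


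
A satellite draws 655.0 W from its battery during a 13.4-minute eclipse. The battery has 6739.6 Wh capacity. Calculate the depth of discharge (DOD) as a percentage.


E_used = P * t / 60 = 655.0 * 13.4 / 60 = 146.2833 Wh
DOD = E_used / E_total * 100 = 146.2833 / 6739.6 * 100
DOD = 2.1705 %

2.1705 %


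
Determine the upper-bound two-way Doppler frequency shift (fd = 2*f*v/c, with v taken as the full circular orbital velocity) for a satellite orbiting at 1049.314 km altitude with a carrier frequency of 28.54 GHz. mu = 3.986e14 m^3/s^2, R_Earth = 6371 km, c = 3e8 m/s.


r = 7.420314e+06 m
v = sqrt(mu/r) = 7329.2157 m/s (worst-case radial velocity)
f = 28.54 GHz = 2.854e+10 Hz
fd = 2*f*v/c = 2*2.854e+10*7329.2157/3.0e+08
fd = 1.3945054e+06 Hz

1.3945e+06 Hz


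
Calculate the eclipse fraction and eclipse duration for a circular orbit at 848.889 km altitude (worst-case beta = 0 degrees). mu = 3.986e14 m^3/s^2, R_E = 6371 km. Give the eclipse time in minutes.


r = 7219.8890 km
T = 101.7550 min
Eclipse fraction = arcsin(R_E/r)/pi = arcsin(6371.0000/7219.8890)/pi
= arcsin(0.8824235)/pi = 0.3440895
Eclipse duration = 0.3440895 * 101.7550 = 35.0128 min

35.0128 minutes


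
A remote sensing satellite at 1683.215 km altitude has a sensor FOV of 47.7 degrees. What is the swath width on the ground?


FOV = 47.7 deg = 0.8325221 rad
swath = 2 * alt * tan(FOV/2) = 2 * 1683.215 * tan(0.416261)
swath = 2 * 1683.215 * 0.4420954
swath = 1488.2831 km

1488.2831 km


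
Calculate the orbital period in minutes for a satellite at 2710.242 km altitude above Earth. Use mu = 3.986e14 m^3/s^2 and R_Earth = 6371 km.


r = 9081.2420 km = 9.081242e+06 m
T = 2*pi*sqrt(r^3/mu) = 2*pi*sqrt(7.4892055e+20 / 3.986e14)
T = 8612.4972 s = 143.5416 min

143.5416 minutes


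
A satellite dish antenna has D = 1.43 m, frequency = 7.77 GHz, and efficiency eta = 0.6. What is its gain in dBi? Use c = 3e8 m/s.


lambda = c/f = 3e8 / 7.77e+09 = 0.03861004 m
G = eta*(pi*D/lambda)^2 = 0.6*(pi*1.43/0.03861004)^2
G = 8123.1149 (linear)
G = 10*log10(8123.1149) = 39.0972 dBi

39.0972 dBi


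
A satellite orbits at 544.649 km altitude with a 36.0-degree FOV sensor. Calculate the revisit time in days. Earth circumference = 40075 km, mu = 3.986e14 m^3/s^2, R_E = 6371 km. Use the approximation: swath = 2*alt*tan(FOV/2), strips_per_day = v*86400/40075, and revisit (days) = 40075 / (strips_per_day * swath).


swath = 2*544.649*tan(0.3141593) = 353.9344 km
v = sqrt(mu/r) = 7591.9297 m/s = 7.5919 km/s
strips/day = v*86400/40075 = 7.5919*86400/40075 = 16.3679
coverage/day = strips * swath = 16.3679 * 353.9344 = 5793.1548 km
revisit = 40075 / 5793.1548 = 6.9176 days

6.9176 days


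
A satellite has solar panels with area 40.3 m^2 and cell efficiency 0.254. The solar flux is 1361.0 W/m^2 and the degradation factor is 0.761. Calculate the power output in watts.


P = area * eta * S * degradation
P = 40.3 * 0.254 * 1361.0 * 0.761
P = 10601.8473 W

10601.8473 W


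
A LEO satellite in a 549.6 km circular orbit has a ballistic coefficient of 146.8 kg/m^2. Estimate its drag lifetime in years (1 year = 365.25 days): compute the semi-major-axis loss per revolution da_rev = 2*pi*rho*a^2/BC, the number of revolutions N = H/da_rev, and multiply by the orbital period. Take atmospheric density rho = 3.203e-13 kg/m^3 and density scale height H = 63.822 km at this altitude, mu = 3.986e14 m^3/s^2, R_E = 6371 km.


a = R_E + alt = 6920.6000 km = 6.9206e+06 m
da_rev = 2*pi*rho*a^2/BC = 2*pi*3.203e-13*(6.9206e+06)^2/146.8 = 0.656596024 m per revolution
N = H/da_rev = 63822.0000 m / 0.656596024 m = 97201.3197 revolutions
P = 2*pi*sqrt(a^3/mu) = 5729.6335 s
lifetime = N*P = 97201.3197 * 5729.6335 = 5.5692794e+08 s = 6445.9252 days
years = 6445.9252 / 365.25 = 17.6480 years

17.6480 years


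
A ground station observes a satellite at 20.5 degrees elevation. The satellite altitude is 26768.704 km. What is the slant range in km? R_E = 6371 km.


h = 26768.704 km, el = 20.5 deg
d = -R_E*sin(el) + sqrt((R_E*sin(el))^2 + 2*R_E*h + h^2)
d = -6371.0000*sin(0.3577925) + sqrt((6371.0000*0.3502074)^2 + 2*6371.0000*26768.704 + 26768.704^2)
d = 30366.8113 km

30366.8113 km


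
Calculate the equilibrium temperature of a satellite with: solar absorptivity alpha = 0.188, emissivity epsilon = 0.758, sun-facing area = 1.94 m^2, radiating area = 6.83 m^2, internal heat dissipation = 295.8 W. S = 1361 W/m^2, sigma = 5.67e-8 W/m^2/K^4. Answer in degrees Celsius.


Numerator = alpha*S*A_sun + Q_int = 0.188*1361*1.94 + 295.8 = 792.1839 W
Denominator = eps*sigma*A_rad = 0.758*5.67e-8*6.83 = 2.9354384e-07 W/K^4
T^4 = 2.6986903e+09 K^4
T = 227.9231 K = -45.2269 C

-45.2269 degrees Celsius


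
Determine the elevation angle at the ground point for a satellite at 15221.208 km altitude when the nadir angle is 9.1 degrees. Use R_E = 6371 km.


r = R_E + alt = 21592.2080 km
Law of sines in the satellite / Earth-center / ground-point triangle:
  sin(nadir)/R_E = sin(90 + el)/r  =>  cos(el) = (r/R_E)*sin(nadir)
cos(el) = (21592.2080 / 6371.0000) * sin(9.1 deg) = 0.5360198
el = arccos(0.5360198) = 57.5869 deg
(Earth-central angle = 90 - nadir - el = 23.3131 deg)

57.5869 degrees


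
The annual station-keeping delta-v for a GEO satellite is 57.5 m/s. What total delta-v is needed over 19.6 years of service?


dV = rate * years = 57.5 * 19.6
dV = 1127.0000 m/s

1127.0000 m/s


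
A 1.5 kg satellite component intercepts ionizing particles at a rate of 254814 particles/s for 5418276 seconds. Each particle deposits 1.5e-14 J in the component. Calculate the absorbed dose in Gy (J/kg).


Total energy deposited = rate * time * E_per
  = 254814 * 5418276 * 1.5e-14 = 0.02070979 J
Dose = E_total / mass = 0.02070979 / 1.5
Dose = 0.01380653 Gy

0.0138 Gy


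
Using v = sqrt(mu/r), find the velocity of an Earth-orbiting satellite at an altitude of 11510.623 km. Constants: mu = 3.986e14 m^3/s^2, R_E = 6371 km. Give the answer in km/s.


r = R_E + alt = 6371.0 + 11510.623 = 17881.6230 km = 1.7881623e+07 m
v = sqrt(mu/r) = sqrt(3.986e14 / 1.7881623e+07) = 4721.3389 m/s = 4.7213 km/s

4.7213 km/s


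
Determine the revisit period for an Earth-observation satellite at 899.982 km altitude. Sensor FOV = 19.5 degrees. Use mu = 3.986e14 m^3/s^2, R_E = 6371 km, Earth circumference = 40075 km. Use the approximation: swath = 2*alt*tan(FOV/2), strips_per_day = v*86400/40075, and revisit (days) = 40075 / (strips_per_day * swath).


swath = 2*899.982*tan(0.1701696) = 309.2904 km
v = sqrt(mu/r) = 7404.0972 m/s = 7.4041 km/s
strips/day = v*86400/40075 = 7.4041*86400/40075 = 15.9629
coverage/day = strips * swath = 15.9629 * 309.2904 = 4937.1775 km
revisit = 40075 / 4937.1775 = 8.1170 days

8.1170 days


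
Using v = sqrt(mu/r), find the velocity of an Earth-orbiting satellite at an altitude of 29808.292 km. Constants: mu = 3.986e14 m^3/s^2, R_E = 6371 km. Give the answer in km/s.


r = R_E + alt = 6371.0 + 29808.292 = 36179.2920 km = 3.6179292e+07 m
v = sqrt(mu/r) = sqrt(3.986e14 / 3.6179292e+07) = 3319.2397 m/s = 3.3192 km/s

3.3192 km/s


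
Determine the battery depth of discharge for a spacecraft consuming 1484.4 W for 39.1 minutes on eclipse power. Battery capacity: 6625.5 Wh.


E_used = P * t / 60 = 1484.4 * 39.1 / 60 = 967.3340 Wh
DOD = E_used / E_total * 100 = 967.3340 / 6625.5 * 100
DOD = 14.6002 %

14.6002 %


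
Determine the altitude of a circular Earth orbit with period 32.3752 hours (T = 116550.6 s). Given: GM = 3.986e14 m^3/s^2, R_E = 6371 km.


T = 116550.6 s
r = (mu*T^2/(4*pi^2))^(1/3) = (3.986e14 * 116550.6^2 / (4*pi^2))^(1/3)
r = 5.1570601e+07 m = 51570.6013 km
alt = r - R_E = 51570.6013 - 6371 = 45199.6013 km

45199.6013 km


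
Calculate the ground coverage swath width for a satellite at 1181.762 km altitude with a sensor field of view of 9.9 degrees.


FOV = 9.9 deg = 0.1727876 rad
swath = 2 * alt * tan(FOV/2) = 2 * 1181.762 * tan(0.0863938)
swath = 2 * 1181.762 * 0.08660939
swath = 204.7034 km

204.7034 km


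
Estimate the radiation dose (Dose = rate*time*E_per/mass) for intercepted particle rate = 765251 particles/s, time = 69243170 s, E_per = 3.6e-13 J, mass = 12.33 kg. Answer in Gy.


Total energy deposited = rate * time * E_per
  = 765251 * 69243170 * 3.6e-13 = 19.0758 J
Dose = E_total / mass = 19.0758 / 12.33
Dose = 1.5471 Gy

1.5471 Gy


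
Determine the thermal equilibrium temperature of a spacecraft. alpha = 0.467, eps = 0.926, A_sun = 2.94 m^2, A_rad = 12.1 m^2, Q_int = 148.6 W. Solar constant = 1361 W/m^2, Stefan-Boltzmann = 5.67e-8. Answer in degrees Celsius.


Numerator = alpha*S*A_sun + Q_int = 0.467*1361*2.94 + 148.6 = 2017.2258 W
Denominator = eps*sigma*A_rad = 0.926*5.67e-8*12.1 = 6.3530082e-07 W/K^4
T^4 = 3.1752293e+09 K^4
T = 237.3798 K = -35.7702 C

-35.7702 degrees Celsius


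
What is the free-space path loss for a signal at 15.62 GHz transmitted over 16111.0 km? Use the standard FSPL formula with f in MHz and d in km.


f = 15.62 GHz = 15620.0000 MHz
d = 16111.0 km
FSPL = 32.44 + 20*log10(15620.0000) + 20*log10(16111.0)
FSPL = 32.44 + 83.8736 + 84.1424
FSPL = 200.4561 dB

200.4561 dB


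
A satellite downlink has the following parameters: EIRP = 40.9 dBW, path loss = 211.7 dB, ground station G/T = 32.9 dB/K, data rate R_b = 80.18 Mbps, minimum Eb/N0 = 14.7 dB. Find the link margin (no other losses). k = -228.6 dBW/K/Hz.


C/N0 = EIRP - FSPL + G/T - k = 40.9 - 211.7 + 32.9 - (-228.6)
C/N0 = 90.7000 dB-Hz
R_b = 80.18 Mbps = 8.018e+07 bps -> 10*log10(R_b) = 79.0407 dB-Hz
Eb/N0 = C/N0 - 10*log10(R_b) = 90.7000 - 79.0407 = 11.6593 dB
Margin = Eb/N0 - Eb/N0_req = 11.6593 - 14.7 = -3.0407 dB (negative margin: link does not close)

-3.0407 dB


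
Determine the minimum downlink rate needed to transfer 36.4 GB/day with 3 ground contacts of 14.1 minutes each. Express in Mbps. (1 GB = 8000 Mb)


total contact time = 3 * 14.1 * 60 = 2538.0000 s
data = 36.4 GB = 291200.0000 Mb
rate = 291200.0000 / 2538.0000 = 114.7360 Mbps

114.7360 Mbps


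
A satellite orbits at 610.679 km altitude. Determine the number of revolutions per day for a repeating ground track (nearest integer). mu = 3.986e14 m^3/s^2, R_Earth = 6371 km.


r = 6.981679e+06 m
T = 2*pi*sqrt(r^3/mu) = 5805.6525 s = 96.7609 min
revs/day = 1440 / 96.7609 = 14.8820
Rounded: 15 revolutions per day

15 revolutions per day


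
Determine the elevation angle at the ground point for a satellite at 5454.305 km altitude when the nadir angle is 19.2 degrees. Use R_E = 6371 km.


r = R_E + alt = 11825.3050 km
Law of sines in the satellite / Earth-center / ground-point triangle:
  sin(nadir)/R_E = sin(90 + el)/r  =>  cos(el) = (r/R_E)*sin(nadir)
cos(el) = (11825.3050 / 6371.0000) * sin(19.2 deg) = 0.6104141
el = arccos(0.6104141) = 52.3805 deg
(Earth-central angle = 90 - nadir - el = 18.4195 deg)

52.3805 degrees


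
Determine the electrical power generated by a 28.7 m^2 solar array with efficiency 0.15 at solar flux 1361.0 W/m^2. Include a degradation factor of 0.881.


P = area * eta * S * degradation
P = 28.7 * 0.15 * 1361.0 * 0.881
P = 5161.8715 W

5161.8715 W


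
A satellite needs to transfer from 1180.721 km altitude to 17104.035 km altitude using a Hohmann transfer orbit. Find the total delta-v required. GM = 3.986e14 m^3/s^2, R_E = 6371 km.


r1 = 7551.7210 km = 7.551721e+06 m
r2 = 23475.0350 km = 2.3475035e+07 m
dv1 = sqrt(mu/r1)*(sqrt(2*r2/(r1+r2)) - 1) = 1671.9111 m/s
dv2 = sqrt(mu/r2)*(1 - sqrt(2*r1/(r1+r2))) = 1245.6649 m/s
total dv = |dv1| + |dv2| = 1671.9111 + 1245.6649 = 2917.5760 m/s = 2.9176 km/s

2.9176 km/s


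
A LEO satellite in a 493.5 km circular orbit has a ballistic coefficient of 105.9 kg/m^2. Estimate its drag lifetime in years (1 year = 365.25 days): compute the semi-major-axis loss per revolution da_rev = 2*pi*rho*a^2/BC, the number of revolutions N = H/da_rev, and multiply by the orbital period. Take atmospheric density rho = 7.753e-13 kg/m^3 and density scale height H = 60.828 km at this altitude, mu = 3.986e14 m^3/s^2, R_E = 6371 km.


a = R_E + alt = 6864.5000 km = 6.8645e+06 m
da_rev = 2*pi*rho*a^2/BC = 2*pi*7.753e-13*(6.8645e+06)^2/105.9 = 2.167562 m per revolution
N = H/da_rev = 60828.0000 m / 2.167562 m = 28062.8662 revolutions
P = 2*pi*sqrt(a^3/mu) = 5660.1063 s
lifetime = N*P = 28062.8662 * 5660.1063 = 1.5883881e+08 s = 1838.4121 days
years = 1838.4121 / 365.25 = 5.0333 years

5.0333 years


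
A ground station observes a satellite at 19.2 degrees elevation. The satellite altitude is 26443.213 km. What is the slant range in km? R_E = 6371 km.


h = 26443.213 km, el = 19.2 deg
d = -R_E*sin(el) + sqrt((R_E*sin(el))^2 + 2*R_E*h + h^2)
d = -6371.0000*sin(0.3351032) + sqrt((6371.0000*0.3288666)^2 + 2*6371.0000*26443.213 + 26443.213^2)
d = 30162.7018 km

30162.7018 km


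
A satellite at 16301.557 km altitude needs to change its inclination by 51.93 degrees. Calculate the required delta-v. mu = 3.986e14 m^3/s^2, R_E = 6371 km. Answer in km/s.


r = 22672.5570 km = 2.2672557e+07 m
V = sqrt(mu/r) = 4192.9376 m/s
di = 51.93 deg = 0.9063495 rad
dV = 2*V*sin(di/2) = 2*4192.9376*sin(0.4531747)
dV = 3671.5208 m/s = 3.6715 km/s

3.6715 km/s


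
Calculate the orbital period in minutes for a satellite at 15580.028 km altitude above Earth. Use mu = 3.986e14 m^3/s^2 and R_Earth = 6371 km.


r = 21951.0280 km = 2.1951028e+07 m
T = 2*pi*sqrt(r^3/mu) = 2*pi*sqrt(1.0577051e+22 / 3.986e14)
T = 32366.3344 s = 539.4389 min

539.4389 minutes


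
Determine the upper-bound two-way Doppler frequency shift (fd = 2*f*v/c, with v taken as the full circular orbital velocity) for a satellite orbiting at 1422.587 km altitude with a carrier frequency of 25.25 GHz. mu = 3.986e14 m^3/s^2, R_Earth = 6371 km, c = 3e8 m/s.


r = 7.793587e+06 m
v = sqrt(mu/r) = 7151.5463 m/s (worst-case radial velocity)
f = 25.25 GHz = 2.525e+10 Hz
fd = 2*f*v/c = 2*2.525e+10*7151.5463/3.0e+08
fd = 1.2038436e+06 Hz

1.2038e+06 Hz


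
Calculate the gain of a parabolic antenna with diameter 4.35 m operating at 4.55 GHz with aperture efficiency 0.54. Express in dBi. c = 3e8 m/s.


lambda = c/f = 3e8 / 4.55e+09 = 0.06593407 m
G = eta*(pi*D/lambda)^2 = 0.54*(pi*4.35/0.06593407)^2
G = 23198.0940 (linear)
G = 10*log10(23198.0940) = 43.6545 dBi

43.6545 dBi


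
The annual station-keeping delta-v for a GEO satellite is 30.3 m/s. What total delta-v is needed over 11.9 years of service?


dV = rate * years = 30.3 * 11.9
dV = 360.5700 m/s

360.5700 m/s


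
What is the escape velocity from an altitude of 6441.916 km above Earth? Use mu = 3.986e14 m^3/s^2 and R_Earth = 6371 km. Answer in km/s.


r = 6371.0 + 6441.916 = 12812.9160 km = 1.2812916e+07 m
v_esc = sqrt(2*mu/r) = sqrt(2*3.986e14 / 1.2812916e+07)
v_esc = 7887.8684 m/s = 7.8879 km/s

7.8879 km/s


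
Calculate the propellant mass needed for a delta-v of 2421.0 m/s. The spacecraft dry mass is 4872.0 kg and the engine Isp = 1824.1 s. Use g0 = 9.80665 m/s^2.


ve = Isp * g0 = 1824.1 * 9.80665 = 17888.310265 m/s
mass ratio = exp(dv/ve) = exp(2421.0/17888.310265) = 1.14492574
m_prop = m_dry * (mr - 1) = 4872.0 * (1.14492574 - 1)
m_prop = 706.0782 kg

706.0782 kg


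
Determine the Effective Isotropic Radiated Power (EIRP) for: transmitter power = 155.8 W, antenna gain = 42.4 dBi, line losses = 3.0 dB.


Pt = 155.8 W = 21.9257 dBW
EIRP = Pt_dBW + Gt - losses = 21.9257 + 42.4 - 3.0 = 61.3257 dBW

61.3257 dBW


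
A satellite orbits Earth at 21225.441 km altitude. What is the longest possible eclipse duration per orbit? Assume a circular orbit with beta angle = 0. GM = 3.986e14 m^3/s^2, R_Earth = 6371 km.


r = 27596.4410 km
T = 760.3956 min
Eclipse fraction = arcsin(R_E/r)/pi = arcsin(6371.0000/27596.4410)/pi
= arcsin(0.2308631)/pi = 0.07415495
Eclipse duration = 0.07415495 * 760.3956 = 56.3871 min

56.3871 minutes


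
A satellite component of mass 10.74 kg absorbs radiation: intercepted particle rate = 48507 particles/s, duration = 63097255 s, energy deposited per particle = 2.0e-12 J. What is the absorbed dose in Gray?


Total energy deposited = rate * time * E_per
  = 48507 * 63097255 * 2.0e-12 = 6.1213 J
Dose = E_total / mass = 6.1213 / 10.74
Dose = 0.569955 Gy

0.5700 Gy


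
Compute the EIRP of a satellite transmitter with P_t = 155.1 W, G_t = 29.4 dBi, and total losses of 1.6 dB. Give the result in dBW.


Pt = 155.1 W = 21.9061 dBW
EIRP = Pt_dBW + Gt - losses = 21.9061 + 29.4 - 1.6 = 49.7061 dBW

49.7061 dBW


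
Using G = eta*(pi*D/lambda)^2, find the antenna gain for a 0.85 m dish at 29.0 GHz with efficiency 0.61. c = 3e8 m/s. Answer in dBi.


lambda = c/f = 3e8 / 2.9e+10 = 0.01034483 m
G = eta*(pi*D/lambda)^2 = 0.61*(pi*0.85/0.01034483)^2
G = 40646.2906 (linear)
G = 10*log10(40646.2906) = 46.0902 dBi

46.0902 dBi


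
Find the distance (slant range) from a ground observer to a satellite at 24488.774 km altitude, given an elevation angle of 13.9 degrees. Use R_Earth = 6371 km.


h = 24488.774 km, el = 13.9 deg
d = -R_E*sin(el) + sqrt((R_E*sin(el))^2 + 2*R_E*h + h^2)
d = -6371.0000*sin(0.2426008) + sqrt((6371.0000*0.240228)^2 + 2*6371.0000*24488.774 + 24488.774^2)
d = 28703.2370 km

28703.2370 km


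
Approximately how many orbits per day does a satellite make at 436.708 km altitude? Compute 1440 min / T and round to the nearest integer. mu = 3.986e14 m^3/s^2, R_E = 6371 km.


r = 6.807708e+06 m
T = 2*pi*sqrt(r^3/mu) = 5590.0102 s = 93.1668 min
revs/day = 1440 / 93.1668 = 15.4561
Rounded: 15 revolutions per day

15 revolutions per day


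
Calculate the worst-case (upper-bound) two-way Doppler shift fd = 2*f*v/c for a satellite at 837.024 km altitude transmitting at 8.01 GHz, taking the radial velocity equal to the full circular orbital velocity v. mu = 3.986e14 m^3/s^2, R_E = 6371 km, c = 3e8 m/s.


r = 7.208024e+06 m
v = sqrt(mu/r) = 7436.3622 m/s (worst-case radial velocity)
f = 8.01 GHz = 8.01e+09 Hz
fd = 2*f*v/c = 2*8.01e+09*7436.3622/3.0e+08
fd = 397101.7420 Hz

397101.7420 Hz


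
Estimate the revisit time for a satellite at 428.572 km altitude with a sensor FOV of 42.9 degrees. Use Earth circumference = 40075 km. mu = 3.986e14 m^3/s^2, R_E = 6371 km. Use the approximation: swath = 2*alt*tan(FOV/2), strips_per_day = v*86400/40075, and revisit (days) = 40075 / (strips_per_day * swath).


swath = 2*428.572*tan(0.3743731) = 336.7742 km
v = sqrt(mu/r) = 7656.4572 m/s = 7.6565 km/s
strips/day = v*86400/40075 = 7.6565*86400/40075 = 16.5070
coverage/day = strips * swath = 16.5070 * 336.7742 = 5559.1313 km
revisit = 40075 / 5559.1313 = 7.2089 days

7.2089 days


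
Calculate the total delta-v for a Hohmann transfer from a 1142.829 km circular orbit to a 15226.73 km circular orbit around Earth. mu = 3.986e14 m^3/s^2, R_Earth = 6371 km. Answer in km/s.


r1 = 7513.8290 km = 7.513829e+06 m
r2 = 21597.7300 km = 2.159773e+07 m
dv1 = sqrt(mu/r1)*(sqrt(2*r2/(r1+r2)) - 1) = 1588.5925 m/s
dv2 = sqrt(mu/r2)*(1 - sqrt(2*r1/(r1+r2))) = 1209.4233 m/s
total dv = |dv1| + |dv2| = 1588.5925 + 1209.4233 = 2798.0159 m/s = 2.7980 km/s

2.7980 km/s


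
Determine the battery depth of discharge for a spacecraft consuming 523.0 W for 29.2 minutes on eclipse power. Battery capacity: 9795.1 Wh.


E_used = P * t / 60 = 523.0 * 29.2 / 60 = 254.5267 Wh
DOD = E_used / E_total * 100 = 254.5267 / 9795.1 * 100
DOD = 2.5985 %

2.5985 %


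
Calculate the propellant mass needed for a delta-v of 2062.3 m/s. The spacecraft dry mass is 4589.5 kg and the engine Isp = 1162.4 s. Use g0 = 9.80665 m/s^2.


ve = Isp * g0 = 1162.4 * 9.80665 = 11399.249960 m/s
mass ratio = exp(dv/ve) = exp(2062.3/11399.249960) = 1.19831381
m_prop = m_dry * (mr - 1) = 4589.5 * (1.19831381 - 1)
m_prop = 910.1612 kg

910.1612 kg


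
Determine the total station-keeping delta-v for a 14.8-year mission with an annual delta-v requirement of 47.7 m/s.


dV = rate * years = 47.7 * 14.8
dV = 705.9600 m/s

705.9600 m/s


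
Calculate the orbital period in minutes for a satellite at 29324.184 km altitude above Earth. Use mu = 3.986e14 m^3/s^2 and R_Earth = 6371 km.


r = 35695.1840 km = 3.5695184e+07 m
T = 2*pi*sqrt(r^3/mu) = 2*pi*sqrt(4.5480882e+22 / 3.986e14)
T = 67115.9371 s = 1118.5990 min

1118.5990 minutes


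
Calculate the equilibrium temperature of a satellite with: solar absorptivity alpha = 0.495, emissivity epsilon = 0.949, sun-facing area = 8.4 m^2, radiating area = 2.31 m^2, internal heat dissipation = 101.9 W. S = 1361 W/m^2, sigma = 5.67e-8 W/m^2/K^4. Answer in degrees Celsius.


Numerator = alpha*S*A_sun + Q_int = 0.495*1361*8.4 + 101.9 = 5760.9380 W
Denominator = eps*sigma*A_rad = 0.949*5.67e-8*2.31 = 1.2429717e-07 W/K^4
T^4 = 4.6348102e+10 K^4
T = 463.9893 K = 190.8393 C

190.8393 degrees Celsius


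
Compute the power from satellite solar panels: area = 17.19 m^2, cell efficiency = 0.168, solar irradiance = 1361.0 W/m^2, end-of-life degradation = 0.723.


P = area * eta * S * degradation
P = 17.19 * 0.168 * 1361.0 * 0.723
P = 2841.7219 W

2841.7219 W


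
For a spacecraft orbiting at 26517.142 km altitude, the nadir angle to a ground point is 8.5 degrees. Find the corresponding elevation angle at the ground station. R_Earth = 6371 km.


r = R_E + alt = 32888.1420 km
Law of sines in the satellite / Earth-center / ground-point triangle:
  sin(nadir)/R_E = sin(90 + el)/r  =>  cos(el) = (r/R_E)*sin(nadir)
cos(el) = (32888.1420 / 6371.0000) * sin(8.5 deg) = 0.7630163
el = arccos(0.7630163) = 40.2692 deg
(Earth-central angle = 90 - nadir - el = 41.2308 deg)

40.2692 degrees


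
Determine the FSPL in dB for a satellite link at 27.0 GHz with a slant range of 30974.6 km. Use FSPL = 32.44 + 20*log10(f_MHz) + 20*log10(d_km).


f = 27.0 GHz = 27000.0000 MHz
d = 30974.6 km
FSPL = 32.44 + 20*log10(27000.0000) + 20*log10(30974.6)
FSPL = 32.44 + 88.6273 + 89.8201
FSPL = 210.8874 dB

210.8874 dB


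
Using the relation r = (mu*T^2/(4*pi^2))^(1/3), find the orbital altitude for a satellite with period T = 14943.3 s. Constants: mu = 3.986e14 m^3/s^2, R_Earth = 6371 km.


T = 14943.3 s
r = (mu*T^2/(4*pi^2))^(1/3) = (3.986e14 * 14943.3^2 / (4*pi^2))^(1/3)
r = 1.3112642e+07 m = 13112.6418 km
alt = r - R_E = 13112.6418 - 6371 = 6741.6418 km

6741.6418 km


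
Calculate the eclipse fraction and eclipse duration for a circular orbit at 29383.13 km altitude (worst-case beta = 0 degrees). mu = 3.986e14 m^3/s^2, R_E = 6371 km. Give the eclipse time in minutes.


r = 35754.1300 km
T = 1121.3709 min
Eclipse fraction = arcsin(R_E/r)/pi = arcsin(6371.0000/35754.1300)/pi
= arcsin(0.1781892)/pi = 0.05702391
Eclipse duration = 0.05702391 * 1121.3709 = 63.9450 min

63.9450 minutes


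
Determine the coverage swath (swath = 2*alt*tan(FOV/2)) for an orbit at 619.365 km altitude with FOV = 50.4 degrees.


FOV = 50.4 deg = 0.8796459 rad
swath = 2 * alt * tan(FOV/2) = 2 * 619.365 * tan(0.439823)
swath = 2 * 619.365 * 0.4705643
swath = 582.9021 km

582.9021 km


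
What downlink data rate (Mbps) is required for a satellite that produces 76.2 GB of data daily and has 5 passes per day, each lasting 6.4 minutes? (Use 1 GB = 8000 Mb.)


total contact time = 5 * 6.4 * 60 = 1920.0000 s
data = 76.2 GB = 609600.0000 Mb
rate = 609600.0000 / 1920.0000 = 317.5000 Mbps

317.5000 Mbps


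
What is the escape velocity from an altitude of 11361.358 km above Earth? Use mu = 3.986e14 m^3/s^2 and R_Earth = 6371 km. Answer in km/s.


r = 6371.0 + 11361.358 = 17732.3580 km = 1.7732358e+07 m
v_esc = sqrt(2*mu/r) = sqrt(2*3.986e14 / 1.7732358e+07)
v_esc = 6705.0250 m/s = 6.7050 km/s

6.7050 km/s


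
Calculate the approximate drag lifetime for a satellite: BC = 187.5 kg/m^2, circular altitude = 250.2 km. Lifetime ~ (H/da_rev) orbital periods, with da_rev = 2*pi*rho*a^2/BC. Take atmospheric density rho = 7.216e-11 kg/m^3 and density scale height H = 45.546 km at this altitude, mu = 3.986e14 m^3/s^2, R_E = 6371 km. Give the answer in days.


a = R_E + alt = 6621.2000 km = 6.6212e+06 m
da_rev = 2*pi*rho*a^2/BC = 2*pi*7.216e-11*(6.6212e+06)^2/187.5 = 106.010415 m per revolution
N = H/da_rev = 45546.0000 m / 106.010415 m = 429.6370 revolutions
P = 2*pi*sqrt(a^3/mu) = 5361.8700 s
lifetime = N*P = 429.6370 * 5361.8700 = 2.3036579e+06 s = 26.6627 days

26.6627 days


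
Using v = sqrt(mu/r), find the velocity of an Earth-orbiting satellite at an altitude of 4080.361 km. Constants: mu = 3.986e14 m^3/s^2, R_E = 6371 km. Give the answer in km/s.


r = R_E + alt = 6371.0 + 4080.361 = 10451.3610 km = 1.0451361e+07 m
v = sqrt(mu/r) = sqrt(3.986e14 / 1.0451361e+07) = 6175.6436 m/s = 6.1756 km/s

6.1756 km/s


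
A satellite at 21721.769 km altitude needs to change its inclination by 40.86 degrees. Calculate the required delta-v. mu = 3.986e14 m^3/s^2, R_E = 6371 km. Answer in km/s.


r = 28092.7690 km = 2.8092769e+07 m
V = sqrt(mu/r) = 3766.7897 m/s
di = 40.86 deg = 0.7131415 rad
dV = 2*V*sin(di/2) = 2*3766.7897*sin(0.3565708)
dV = 2629.6920 m/s = 2.6297 km/s

2.6297 km/s


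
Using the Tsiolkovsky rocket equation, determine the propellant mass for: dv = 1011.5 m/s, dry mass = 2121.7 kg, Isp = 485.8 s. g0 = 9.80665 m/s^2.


ve = Isp * g0 = 485.8 * 9.80665 = 4764.070570 m/s
mass ratio = exp(dv/ve) = exp(1011.5/4764.070570) = 1.23654158
m_prop = m_dry * (mr - 1) = 2121.7 * (1.23654158 - 1)
m_prop = 501.8703 kg

501.8703 kg


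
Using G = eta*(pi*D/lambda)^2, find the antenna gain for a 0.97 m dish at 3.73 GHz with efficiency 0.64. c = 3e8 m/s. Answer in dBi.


lambda = c/f = 3e8 / 3.73e+09 = 0.08042895 m
G = eta*(pi*D/lambda)^2 = 0.64*(pi*0.97/0.08042895)^2
G = 918.7521 (linear)
G = 10*log10(918.7521) = 29.6320 dBi

29.6320 dBi


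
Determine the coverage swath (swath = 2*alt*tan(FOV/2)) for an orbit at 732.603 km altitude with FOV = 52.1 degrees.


FOV = 52.1 deg = 0.9093165 rad
swath = 2 * alt * tan(FOV/2) = 2 * 732.603 * tan(0.4546583)
swath = 2 * 732.603 * 0.4888133
swath = 716.2122 km

716.2122 km


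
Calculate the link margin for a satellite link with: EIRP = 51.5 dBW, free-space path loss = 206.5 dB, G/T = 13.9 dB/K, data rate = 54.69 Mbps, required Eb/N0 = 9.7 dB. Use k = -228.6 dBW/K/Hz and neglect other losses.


C/N0 = EIRP - FSPL + G/T - k = 51.5 - 206.5 + 13.9 - (-228.6)
C/N0 = 87.5000 dB-Hz
R_b = 54.69 Mbps = 5.469e+07 bps -> 10*log10(R_b) = 77.3791 dB-Hz
Eb/N0 = C/N0 - 10*log10(R_b) = 87.5000 - 77.3791 = 10.1209 dB
Margin = Eb/N0 - Eb/N0_req = 10.1209 - 9.7 = 0.4209208 dB (link closes)

0.4209 dB


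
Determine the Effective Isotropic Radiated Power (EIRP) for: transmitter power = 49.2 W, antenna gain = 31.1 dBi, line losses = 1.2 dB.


Pt = 49.2 W = 16.9197 dBW
EIRP = Pt_dBW + Gt - losses = 16.9197 + 31.1 - 1.2 = 46.8197 dBW

46.8197 dBW


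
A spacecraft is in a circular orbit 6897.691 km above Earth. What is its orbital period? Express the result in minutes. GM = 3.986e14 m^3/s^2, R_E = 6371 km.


r = 13268.6910 km = 1.3268691e+07 m
T = 2*pi*sqrt(r^3/mu) = 2*pi*sqrt(2.3360613e+21 / 3.986e14)
T = 15210.8450 s = 253.5141 min

253.5141 minutes


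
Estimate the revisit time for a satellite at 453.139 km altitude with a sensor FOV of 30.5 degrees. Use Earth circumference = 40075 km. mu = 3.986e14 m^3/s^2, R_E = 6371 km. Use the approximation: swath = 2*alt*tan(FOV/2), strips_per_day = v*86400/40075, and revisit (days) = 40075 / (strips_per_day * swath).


swath = 2*453.139*tan(0.2661627) = 247.0797 km
v = sqrt(mu/r) = 7642.6631 m/s = 7.6427 km/s
strips/day = v*86400/40075 = 7.6427*86400/40075 = 16.4773
coverage/day = strips * swath = 16.4773 * 247.0797 = 4071.1965 km
revisit = 40075 / 4071.1965 = 9.8435 days

9.8435 days


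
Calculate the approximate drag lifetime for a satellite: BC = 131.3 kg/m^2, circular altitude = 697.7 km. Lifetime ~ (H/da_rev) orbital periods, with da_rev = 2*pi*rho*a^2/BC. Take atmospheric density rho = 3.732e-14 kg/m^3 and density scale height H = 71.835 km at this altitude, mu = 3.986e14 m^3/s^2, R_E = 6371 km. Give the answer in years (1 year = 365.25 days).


a = R_E + alt = 7068.7000 km = 7.0687e+06 m
da_rev = 2*pi*rho*a^2/BC = 2*pi*3.732e-14*(7.0687e+06)^2/131.3 = 0.0892351336 m per revolution
N = H/da_rev = 71835.0000 m / 0.0892351336 m = 805008.0404 revolutions
P = 2*pi*sqrt(a^3/mu) = 5914.5342 s
lifetime = N*P = 805008.0404 * 5914.5342 = 4.7612476e+09 s = 55107.0322 days
years = 55107.0322 / 365.25 = 150.8748 years

150.8748 years


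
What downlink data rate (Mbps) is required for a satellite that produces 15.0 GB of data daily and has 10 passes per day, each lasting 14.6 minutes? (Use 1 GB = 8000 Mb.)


total contact time = 10 * 14.6 * 60 = 8760.0000 s
data = 15.0 GB = 120000.0000 Mb
rate = 120000.0000 / 8760.0000 = 13.6986 Mbps

13.6986 Mbps


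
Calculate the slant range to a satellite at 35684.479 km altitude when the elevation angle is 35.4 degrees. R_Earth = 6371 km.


h = 35684.479 km, el = 35.4 deg
d = -R_E*sin(el) + sqrt((R_E*sin(el))^2 + 2*R_E*h + h^2)
d = -6371.0000*sin(0.6178466) + sqrt((6371.0000*0.5792812)^2 + 2*6371.0000*35684.479 + 35684.479^2)
d = 38043.0097 km

38043.0097 km


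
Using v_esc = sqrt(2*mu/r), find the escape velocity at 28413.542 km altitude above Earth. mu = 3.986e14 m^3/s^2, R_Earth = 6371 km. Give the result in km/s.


r = 6371.0 + 28413.542 = 34784.5420 km = 3.4784542e+07 m
v_esc = sqrt(2*mu/r) = sqrt(2*3.986e14 / 3.4784542e+07)
v_esc = 4787.2984 m/s = 4.7873 km/s

4.7873 km/s


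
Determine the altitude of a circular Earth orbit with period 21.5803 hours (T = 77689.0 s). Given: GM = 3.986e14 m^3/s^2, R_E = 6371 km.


T = 77689.0 s
r = (mu*T^2/(4*pi^2))^(1/3) = (3.986e14 * 77689.0^2 / (4*pi^2))^(1/3)
r = 3.9351885e+07 m = 39351.8850 km
alt = r - R_E = 39351.8850 - 6371 = 32980.8850 km

32980.8850 km


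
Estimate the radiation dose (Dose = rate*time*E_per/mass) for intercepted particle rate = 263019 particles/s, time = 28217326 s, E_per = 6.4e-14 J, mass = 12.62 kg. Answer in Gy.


Total energy deposited = rate * time * E_per
  = 263019 * 28217326 * 6.4e-14 = 0.4749883 J
Dose = E_total / mass = 0.4749883 / 12.62
Dose = 0.03763775 Gy

0.0376 Gy


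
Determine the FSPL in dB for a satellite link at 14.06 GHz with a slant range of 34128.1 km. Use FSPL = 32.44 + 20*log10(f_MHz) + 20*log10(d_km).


f = 14.06 GHz = 14060.0000 MHz
d = 34128.1 km
FSPL = 32.44 + 20*log10(14060.0000) + 20*log10(34128.1)
FSPL = 32.44 + 82.9597 + 90.6622
FSPL = 206.0619 dB

206.0619 dB
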